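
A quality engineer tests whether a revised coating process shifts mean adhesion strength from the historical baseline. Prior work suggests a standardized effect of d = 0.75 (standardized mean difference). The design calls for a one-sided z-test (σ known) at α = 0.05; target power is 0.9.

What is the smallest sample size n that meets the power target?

For power 0.9 need Φ(δ − z_{0.05}) = 0.9, so δ = z_{0.05} + z_{0.10} = 1.645 + 1.282 = 2.926.
δ = d·√n ⇒ n = (δ/d)² = (2.926 / 0.75)² = 15.22.
Rounding up, n = 16.

n = 16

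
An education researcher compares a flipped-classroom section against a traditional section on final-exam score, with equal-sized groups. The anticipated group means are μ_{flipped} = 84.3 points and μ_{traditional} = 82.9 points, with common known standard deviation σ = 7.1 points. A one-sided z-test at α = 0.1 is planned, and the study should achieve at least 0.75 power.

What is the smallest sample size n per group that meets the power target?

n = 197 per group

Standardized effect: d = |μ_{flipped} − μ_{traditional}| / σ = |84.3 − 82.9| / 7.1 = 0.1972
For power 0.75 need Φ(δ − z_{0.1}) = 0.75, so δ = z_{0.1} + z_{0.25} = 1.282 + 0.674 = 1.956.
δ = d·√(n/2) ⇒ n = 2(δ/d)² = 2 × (1.956 / 0.1972)² = 196.81.
Rounding up, n = 197 per group.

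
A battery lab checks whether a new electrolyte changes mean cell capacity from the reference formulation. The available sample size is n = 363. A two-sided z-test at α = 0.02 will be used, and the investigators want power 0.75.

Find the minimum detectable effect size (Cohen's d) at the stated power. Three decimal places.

d ≈ 0.158

Required noncentrality: δ = z_{0.01} + z_{0.25} = 2.326 + 0.674 = 3.001.
(Lower-tail contribution to power is negligible for δ > 0.)
δ = d·√n ⇒ d = δ/√n = 3.001/√363 = 0.1575.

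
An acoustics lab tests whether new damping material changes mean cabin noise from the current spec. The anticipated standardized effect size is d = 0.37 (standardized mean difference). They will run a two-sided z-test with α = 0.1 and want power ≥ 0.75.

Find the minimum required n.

n = 40

Set Φ(δ − 1.645) = 0.75; then δ − 1.645 = Φ⁻¹(0.75) = 0.674, giving δ = 2.319.
(Ignoring the negligible lower-tail rejection probability gives the usual closed-form inversion.)
δ = d·√n ⇒ n = (δ/d)² = (2.319 / 0.37)² = 39.29.
Round up to the next whole unit.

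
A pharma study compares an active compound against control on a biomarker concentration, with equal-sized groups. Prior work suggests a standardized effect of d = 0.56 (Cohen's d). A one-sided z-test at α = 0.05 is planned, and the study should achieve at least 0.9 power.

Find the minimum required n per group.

Set Φ(δ − 1.645) = 0.9; then δ − 1.645 = Φ⁻¹(0.9) = 1.282, giving δ = 2.926.
δ = d·√(n/2) ⇒ n = 2(δ/d)² = 2 × (2.926 / 0.56)² = 54.62.
Rounding up, n = 55 per group.

n = 55 per group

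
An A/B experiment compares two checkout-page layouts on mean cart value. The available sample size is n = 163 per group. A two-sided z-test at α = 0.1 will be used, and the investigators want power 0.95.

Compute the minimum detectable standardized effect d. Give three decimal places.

Need Φ(δ − 1.645) = 0.95, so δ = 1.645 + 1.645 = 3.290.
(The second rejection-region term Φ(−δ − z_{α/2}) is negligible and dropped.)
δ = d·√(n/2) ⇒ d = δ/√(n/2) = 3.290/√(163/2) = 0.3644.

d ≈ 0.364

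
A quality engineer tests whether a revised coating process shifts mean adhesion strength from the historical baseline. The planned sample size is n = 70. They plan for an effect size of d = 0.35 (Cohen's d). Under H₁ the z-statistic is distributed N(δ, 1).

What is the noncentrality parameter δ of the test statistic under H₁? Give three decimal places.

δ ≈ 2.928

The noncentrality parameter scales effect size by the design's sample-size factor: δ = d·√n = 0.35 × √70 = 2.9283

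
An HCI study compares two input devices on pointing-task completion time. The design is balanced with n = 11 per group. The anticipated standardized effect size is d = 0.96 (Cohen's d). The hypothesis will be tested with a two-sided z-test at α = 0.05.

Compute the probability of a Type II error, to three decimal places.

Noncentrality parameter: δ = d·√(n/2) = 0.96 × √(11/2) = 2.2514
Critical value for a two-sided test at α = 0.05: z_{α/2} = 1.960.
Power = Φ(δ − 1.960) + Φ(−δ − 1.960) = Φ(0.291) + Φ(-4.211) = 0.6146 + 0.0000 = 0.6147.
Type II error: β = 1 − power = 1 − 0.6147 = 0.3853.

β ≈ 0.385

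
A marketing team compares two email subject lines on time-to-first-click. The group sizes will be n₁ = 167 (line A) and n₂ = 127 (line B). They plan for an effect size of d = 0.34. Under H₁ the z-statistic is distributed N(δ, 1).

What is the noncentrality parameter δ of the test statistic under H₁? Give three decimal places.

The noncentrality parameter scales effect size by the design's sample-size factor: δ = d / √(1/n₁ + 1/n₂) = 0.34 / √(1/167 + 1/127) = 2.8878

δ ≈ 2.888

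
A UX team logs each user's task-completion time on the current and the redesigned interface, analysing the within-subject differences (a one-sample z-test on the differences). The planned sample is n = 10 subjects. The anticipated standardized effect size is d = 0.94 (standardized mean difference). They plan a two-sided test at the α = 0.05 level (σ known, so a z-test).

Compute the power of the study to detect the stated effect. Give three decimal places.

Noncentrality parameter: δ = d·√n = 0.94 × √10 = 2.9725
Two-sided α = 0.05 → critical value z_{0.025} = 1.960.
Power = Φ(δ − 1.960) + Φ(−δ − 1.960) = Φ(1.013) + Φ(-4.933) = 0.8444 + 0.0000 = 0.8444.

Power ≈ 0.844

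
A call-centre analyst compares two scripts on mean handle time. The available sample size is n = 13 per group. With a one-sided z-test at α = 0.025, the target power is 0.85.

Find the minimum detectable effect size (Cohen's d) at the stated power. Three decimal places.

d ≈ 1.175

Need Φ(δ − 1.960) = 0.85, so δ = 1.960 + 1.036 = 2.996.
δ = d·√(n/2) ⇒ d = δ/√(n/2) = 2.996/√(13/2) = 1.1753.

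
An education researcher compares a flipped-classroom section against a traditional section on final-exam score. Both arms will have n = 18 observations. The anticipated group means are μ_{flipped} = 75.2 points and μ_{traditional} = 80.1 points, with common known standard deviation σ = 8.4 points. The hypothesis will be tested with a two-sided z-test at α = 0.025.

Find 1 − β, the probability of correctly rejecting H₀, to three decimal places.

Standardized effect: d = |μ_{flipped} − μ_{traditional}| / σ = |75.2 − 80.1| / 8.4 = 0.5833
Noncentrality parameter: δ = d·√(n/2) = 0.5833 × √(18/2) = 1.7500
Two-sided α = 0.025 → critical value z_{0.0125} = 2.241.
Power = Φ(δ − 2.241) + Φ(−δ − 2.241) = Φ(-0.491) + Φ(-3.991) = 0.3116 + 0.0000 = 0.3116.

Power ≈ 0.312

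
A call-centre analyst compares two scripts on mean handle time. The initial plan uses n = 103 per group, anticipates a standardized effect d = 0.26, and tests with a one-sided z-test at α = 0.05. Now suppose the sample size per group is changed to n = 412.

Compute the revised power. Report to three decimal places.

Power ≈ 0.982

With n = 412 per group: δ = d·√(n/2) = 0.26 × √(412/2) = 3.7317. Critical value z_{0.05} = 1.645.
Revised power = Φ(δ − 1.645) = Φ(2.087) = 0.9815.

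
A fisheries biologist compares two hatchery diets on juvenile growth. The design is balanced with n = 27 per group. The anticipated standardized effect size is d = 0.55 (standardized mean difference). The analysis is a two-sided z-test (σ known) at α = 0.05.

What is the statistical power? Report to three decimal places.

Power ≈ 0.524

Noncentrality parameter: δ = d·√(n/2) = 0.55 × √(27/2) = 2.0208
Two-sided α = 0.05 → critical value z_{0.025} = 1.960.
Power = Φ(δ − 1.960) + Φ(−δ − 1.960) = Φ(0.061) + Φ(-3.981) = 0.5243 + 0.0000 = 0.5243.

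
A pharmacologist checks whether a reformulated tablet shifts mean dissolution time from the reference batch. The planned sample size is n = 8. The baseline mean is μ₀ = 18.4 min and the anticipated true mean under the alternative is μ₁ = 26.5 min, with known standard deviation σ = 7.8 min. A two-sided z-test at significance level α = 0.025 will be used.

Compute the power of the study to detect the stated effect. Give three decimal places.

Power ≈ 0.757

Standardized effect: d = |μ₁ − μ₀| / σ = |26.5 − 18.4| / 7.8 = 1.0385
Noncentrality parameter: δ = d·√n = 1.0385 × √8 = 2.9372
Two-sided α = 0.025 → critical value z_{0.0125} = 2.241.
Power = Φ(δ − 2.241) + Φ(−δ − 2.241) = Φ(0.696) + Φ(-5.179) = 0.7567 + 0.0000 = 0.7567.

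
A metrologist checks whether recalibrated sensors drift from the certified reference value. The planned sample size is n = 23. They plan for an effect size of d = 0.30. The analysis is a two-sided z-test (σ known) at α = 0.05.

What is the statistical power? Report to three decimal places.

Power ≈ 0.301

Noncentrality parameter: δ = d·√n = 0.30 × √23 = 1.4387
Two-sided α = 0.05 → critical value z_{0.025} = 1.960.
Power = Φ(δ − 1.960) + Φ(−δ − 1.960) = Φ(-0.521) + Φ(-3.399) = 0.3011 + 0.0003 = 0.3014.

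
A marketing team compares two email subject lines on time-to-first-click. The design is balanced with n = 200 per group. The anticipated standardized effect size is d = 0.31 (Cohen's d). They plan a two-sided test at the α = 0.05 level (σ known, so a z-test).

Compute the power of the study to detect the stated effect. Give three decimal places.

Power ≈ 0.873

Noncentrality parameter: δ = d·√(n/2) = 0.31 × √(200/2) = 3.1000
Two-sided α = 0.05 → critical value z_{0.025} = 1.960.
Power = Φ(δ − 1.960) + Φ(−δ − 1.960) = Φ(1.140) + Φ(-5.060) = 0.8729 + 0.0000 = 0.8729.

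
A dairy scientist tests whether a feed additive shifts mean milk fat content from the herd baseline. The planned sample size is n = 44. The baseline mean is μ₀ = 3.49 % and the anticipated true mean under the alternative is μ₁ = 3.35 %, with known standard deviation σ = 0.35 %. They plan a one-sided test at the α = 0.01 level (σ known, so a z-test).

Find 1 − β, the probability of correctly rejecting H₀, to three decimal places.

Standardized effect: d = |μ₁ − μ₀| / σ = |3.35 − 3.49| / 0.35 = 0.4000
Noncentrality parameter: δ = d·√n = 0.4000 × √44 = 2.6533
One-sided α = 0.01 → critical value z_{0.01} = 2.326.
Power = Φ(δ − 2.326) = Φ(0.327) = 0.6281.

Power ≈ 0.628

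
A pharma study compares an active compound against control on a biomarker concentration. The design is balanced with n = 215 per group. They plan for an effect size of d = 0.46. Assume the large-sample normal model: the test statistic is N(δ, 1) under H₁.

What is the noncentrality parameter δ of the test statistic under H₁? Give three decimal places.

The noncentrality parameter scales effect size by the design's sample-size factor: δ = d·√(n/2) = 0.46 × √(215/2) = 4.7694

δ ≈ 4.769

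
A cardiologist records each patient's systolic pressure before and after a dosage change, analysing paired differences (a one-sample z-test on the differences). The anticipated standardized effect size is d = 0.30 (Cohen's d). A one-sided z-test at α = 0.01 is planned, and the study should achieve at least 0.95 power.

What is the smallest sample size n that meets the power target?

Set Φ(δ − 2.326) = 0.95; then δ − 2.326 = Φ⁻¹(0.95) = 1.645, giving δ = 3.971.
δ = d·√n ⇒ n = (δ/d)² = (3.971 / 0.30)² = 175.23.
Round up to the next whole unit.

n = 176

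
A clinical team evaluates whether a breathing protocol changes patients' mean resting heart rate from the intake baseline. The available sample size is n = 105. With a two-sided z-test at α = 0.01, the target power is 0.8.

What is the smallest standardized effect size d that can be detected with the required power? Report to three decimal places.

d ≈ 0.334

Required noncentrality: δ = z_{0.005} + z_{0.20} = 2.576 + 0.842 = 3.417.
(The second rejection-region term Φ(−δ − z_{α/2}) is negligible and dropped.)
δ = d·√n ⇒ d = δ/√n = 3.417/√105 = 0.3335.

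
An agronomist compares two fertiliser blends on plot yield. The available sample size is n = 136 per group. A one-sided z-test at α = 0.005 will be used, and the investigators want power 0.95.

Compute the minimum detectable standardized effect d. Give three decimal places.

d ≈ 0.512

Required noncentrality: δ = z_{0.005} + z_{0.05} = 2.576 + 1.645 = 4.221.
δ = d·√(n/2) ⇒ d = δ/√(n/2) = 4.221/√(136/2) = 0.5118.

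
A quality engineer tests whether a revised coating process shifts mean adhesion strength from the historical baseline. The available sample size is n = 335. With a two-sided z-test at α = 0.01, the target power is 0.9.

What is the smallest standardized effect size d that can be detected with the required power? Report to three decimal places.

Need Φ(δ − 2.576) = 0.9, so δ = 2.576 + 1.282 = 3.857.
(Lower-tail contribution to power is negligible for δ > 0.)
δ = d·√n ⇒ d = δ/√n = 3.857/√335 = 0.2108.

d ≈ 0.211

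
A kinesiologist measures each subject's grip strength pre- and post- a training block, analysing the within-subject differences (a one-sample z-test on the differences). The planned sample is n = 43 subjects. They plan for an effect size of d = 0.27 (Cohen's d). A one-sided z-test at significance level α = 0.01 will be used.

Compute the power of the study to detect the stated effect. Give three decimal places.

Noncentrality parameter: δ = d·√n = 0.27 × √43 = 1.7705
Critical value for a one-sided test at α = 0.01: z_α = 2.326.
Power = P(Z > 2.326 − δ) = Φ(-0.556) = 0.2892.

Power ≈ 0.289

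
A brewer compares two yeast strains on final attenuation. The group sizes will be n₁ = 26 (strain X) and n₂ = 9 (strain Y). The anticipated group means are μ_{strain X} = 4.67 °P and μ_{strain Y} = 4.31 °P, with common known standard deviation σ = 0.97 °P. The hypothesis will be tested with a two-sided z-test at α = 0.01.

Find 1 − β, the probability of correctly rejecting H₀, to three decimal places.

Power ≈ 0.053

Standardized effect: d = |μ_{strain X} − μ_{strain Y}| / σ = |4.67 − 4.31| / 0.97 = 0.3711
Noncentrality parameter: δ = d / √(1/n₁ + 1/n₂) = 0.3711 / √(1/26 + 1/9) = 0.9596
Critical value for a two-sided test at α = 0.01: z_{α/2} = 2.576.
Power = Φ(δ − 2.576) + Φ(−δ − 2.576) = Φ(-1.616) + Φ(-3.535) = 0.0530 + 0.0002 = 0.0532.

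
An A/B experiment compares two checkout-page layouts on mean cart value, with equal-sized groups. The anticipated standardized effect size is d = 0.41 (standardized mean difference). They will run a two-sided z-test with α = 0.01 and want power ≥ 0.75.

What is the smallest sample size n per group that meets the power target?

For power 0.75 need Φ(δ − z_{0.005}) = 0.75, so δ = z_{0.005} + z_{0.25} = 2.576 + 0.674 = 3.250.
(The Φ(−δ − z_{α/2}) term is vanishingly small for δ > 0 and is dropped in the standard sample-size formula.)
δ = d·√(n/2) ⇒ n = 2(δ/d)² = 2 × (3.250 / 0.41)² = 125.69.
Rounding up, n = 126 per group.

n = 126 per group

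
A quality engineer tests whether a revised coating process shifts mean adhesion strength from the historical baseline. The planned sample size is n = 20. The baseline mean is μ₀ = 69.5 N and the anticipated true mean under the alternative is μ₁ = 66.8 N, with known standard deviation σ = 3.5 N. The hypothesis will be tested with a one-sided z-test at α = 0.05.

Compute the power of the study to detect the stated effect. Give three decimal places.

Standardized effect: d = |μ₁ − μ₀| / σ = |66.8 − 69.5| / 3.5 = 0.7714
Noncentrality parameter: δ = d·√n = 0.7714 × √20 = 3.4499
Critical value for a one-sided test at α = 0.05: z_α = 1.645.
Power = P(Z > 1.645 − δ) = Φ(1.805) = 0.9645.

Power ≈ 0.964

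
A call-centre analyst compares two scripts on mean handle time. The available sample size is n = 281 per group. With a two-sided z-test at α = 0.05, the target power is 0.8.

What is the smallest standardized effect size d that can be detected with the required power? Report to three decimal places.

d ≈ 0.236

Required noncentrality: δ = z_{0.025} + z_{0.20} = 1.960 + 0.842 = 2.802.
(The second rejection-region term Φ(−δ − z_{α/2}) is negligible and dropped.)
δ = d·√(n/2) ⇒ d = δ/√(n/2) = 2.802/√(281/2) = 0.2364.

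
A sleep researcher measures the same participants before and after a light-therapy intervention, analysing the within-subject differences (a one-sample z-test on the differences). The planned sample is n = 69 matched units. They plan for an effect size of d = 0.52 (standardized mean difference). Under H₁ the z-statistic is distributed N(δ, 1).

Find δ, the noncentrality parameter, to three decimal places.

The noncentrality parameter scales effect size by the design's sample-size factor: δ = d·√n = 0.52 × √69 = 4.3194

δ ≈ 4.319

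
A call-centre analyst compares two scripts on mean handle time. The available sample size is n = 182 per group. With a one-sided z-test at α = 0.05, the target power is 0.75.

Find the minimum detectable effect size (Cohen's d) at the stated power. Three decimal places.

d ≈ 0.243

Need Φ(δ − 1.645) = 0.75, so δ = 1.645 + 0.674 = 2.319.
δ = d·√(n/2) ⇒ d = δ/√(n/2) = 2.319/√(182/2) = 0.2431.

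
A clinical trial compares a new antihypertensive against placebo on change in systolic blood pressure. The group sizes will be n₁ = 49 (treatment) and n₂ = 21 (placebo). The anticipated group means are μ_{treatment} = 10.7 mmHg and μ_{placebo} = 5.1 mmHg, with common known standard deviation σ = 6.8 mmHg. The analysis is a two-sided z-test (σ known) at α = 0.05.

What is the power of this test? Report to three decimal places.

Power ≈ 0.884

Standardized effect: d = |μ_{treatment} − μ_{placebo}| / σ = |10.7 − 5.1| / 6.8 = 0.8235
Noncentrality parameter: δ = d / √(1/n₁ + 1/n₂) = 0.8235 / √(1/49 + 1/21) = 3.1575
Two-sided α = 0.05 → critical value z_{0.025} = 1.960.
Power = Φ(δ − 1.960) + Φ(−δ − 1.960) = Φ(1.197) + Φ(-5.117) = 0.8844 + 0.0000 = 0.8844.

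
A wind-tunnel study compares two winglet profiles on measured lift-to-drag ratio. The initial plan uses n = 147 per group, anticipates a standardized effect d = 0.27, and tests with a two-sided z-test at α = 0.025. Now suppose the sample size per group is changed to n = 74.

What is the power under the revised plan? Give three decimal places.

Power ≈ 0.275

With n = 74 per group: δ = d·√(n/2) = 0.27 × √(74/2) = 1.6423. Critical value z_{0.0125} = 2.241.
Revised power = Φ(δ − 2.241) + Φ(−δ − 2.241) = Φ(-0.599) + Φ(-3.884) = 0.2746 + 0.0001 = 0.2746.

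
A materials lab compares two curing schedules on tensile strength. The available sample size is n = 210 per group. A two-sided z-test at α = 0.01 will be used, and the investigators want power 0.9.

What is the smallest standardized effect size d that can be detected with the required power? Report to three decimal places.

d ≈ 0.376

Need Φ(δ − 2.576) = 0.9, so δ = 2.576 + 1.282 = 3.857.
(The second rejection-region term Φ(−δ − z_{α/2}) is negligible and dropped.)
δ = d·√(n/2) ⇒ d = δ/√(n/2) = 3.857/√(210/2) = 0.3764.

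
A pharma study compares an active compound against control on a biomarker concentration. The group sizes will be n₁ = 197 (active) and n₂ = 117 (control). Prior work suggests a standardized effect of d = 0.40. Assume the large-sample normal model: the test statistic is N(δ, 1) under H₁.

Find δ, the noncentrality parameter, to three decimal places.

δ ≈ 3.427

The noncentrality parameter scales effect size by the design's sample-size factor: δ = d / √(1/n₁ + 1/n₂) = 0.40 / √(1/197 + 1/117) = 3.4271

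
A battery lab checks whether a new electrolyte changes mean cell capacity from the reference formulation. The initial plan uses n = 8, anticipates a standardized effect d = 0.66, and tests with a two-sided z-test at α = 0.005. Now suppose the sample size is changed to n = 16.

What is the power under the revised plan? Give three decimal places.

With n = 16: δ = d·√n = 0.66 × √16 = 2.6400. Critical value z_{0.0025} = 2.807.
Revised power = Φ(δ − 2.807) + Φ(−δ − 2.807) = Φ(-0.167) + Φ(-5.447) = 0.4337 + 0.0000 = 0.4337.

Power ≈ 0.434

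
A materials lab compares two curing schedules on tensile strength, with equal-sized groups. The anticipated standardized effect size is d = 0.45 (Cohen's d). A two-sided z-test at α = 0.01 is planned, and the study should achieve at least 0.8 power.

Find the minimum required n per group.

Set Φ(δ − 2.576) = 0.8; then δ − 2.576 = Φ⁻¹(0.8) = 0.842, giving δ = 3.417.
(The Φ(−δ − z_{α/2}) term is vanishingly small for δ > 0 and is dropped in the standard sample-size formula.)
δ = d·√(n/2) ⇒ n = 2(δ/d)² = 2 × (3.417 / 0.45)² = 115.35.
Round up to the next whole unit.

n = 116 per group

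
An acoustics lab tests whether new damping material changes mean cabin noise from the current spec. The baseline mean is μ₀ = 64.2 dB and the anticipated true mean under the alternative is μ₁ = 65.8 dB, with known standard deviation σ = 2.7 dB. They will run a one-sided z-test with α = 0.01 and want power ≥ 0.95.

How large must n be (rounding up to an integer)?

n = 45

Standardized effect: d = |μ₁ − μ₀| / σ = |65.8 − 64.2| / 2.7 = 0.5926
For power 0.95 need Φ(δ − z_{0.01}) = 0.95, so δ = z_{0.01} + z_{0.05} = 2.326 + 1.645 = 3.971.
δ = d·√n ⇒ n = (δ/d)² = (3.971 / 0.5926)² = 44.91.
Round up to the next whole unit.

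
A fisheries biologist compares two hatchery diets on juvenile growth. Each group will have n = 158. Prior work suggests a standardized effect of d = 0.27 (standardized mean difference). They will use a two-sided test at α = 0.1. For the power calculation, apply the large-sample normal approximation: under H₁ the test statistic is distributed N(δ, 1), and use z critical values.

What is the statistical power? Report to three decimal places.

Noncentrality parameter: δ = d·√(n/2) = 0.27 × √(158/2) = 2.3998
Two-sided α = 0.1 → critical value z_{0.05} = 1.645.
Power = Φ(δ − 1.645) + Φ(−δ − 1.645) = Φ(0.755) + Φ(-4.045) = 0.7749 + 0.0000 = 0.7749.

Power ≈ 0.775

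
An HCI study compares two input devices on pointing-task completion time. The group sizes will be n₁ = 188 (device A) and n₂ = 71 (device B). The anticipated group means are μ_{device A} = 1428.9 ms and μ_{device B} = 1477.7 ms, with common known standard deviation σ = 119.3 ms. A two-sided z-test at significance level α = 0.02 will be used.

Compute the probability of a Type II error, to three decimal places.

Standardized effect: d = |μ_{device A} − μ_{device B}| / σ = |1428.9 − 1477.7| / 119.3 = 0.4091
Noncentrality parameter: δ = d / √(1/n₁ + 1/n₂) = 0.4091 / √(1/188 + 1/71) = 2.9366
Critical value for a two-sided test at α = 0.02: z_{α/2} = 2.326.
Power = Φ(δ − 2.326) + Φ(−δ − 2.326) = Φ(0.610) + Φ(-5.263) = 0.7291 + 0.0000 = 0.7291.
Type II error: β = 1 − power = 1 − 0.7291 = 0.2709.

β ≈ 0.271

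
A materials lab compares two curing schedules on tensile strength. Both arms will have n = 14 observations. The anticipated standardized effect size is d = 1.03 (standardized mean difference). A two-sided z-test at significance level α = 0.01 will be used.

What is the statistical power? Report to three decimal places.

Power ≈ 0.559

Noncentrality parameter: δ = d·√(n/2) = 1.03 × √(14/2) = 2.7251
Two-sided α = 0.01 → critical value z_{0.005} = 2.576.
Power = Φ(δ − 2.576) + Φ(−δ − 2.576) = Φ(0.149) + Φ(-5.301) = 0.5593 + 0.0000 = 0.5593.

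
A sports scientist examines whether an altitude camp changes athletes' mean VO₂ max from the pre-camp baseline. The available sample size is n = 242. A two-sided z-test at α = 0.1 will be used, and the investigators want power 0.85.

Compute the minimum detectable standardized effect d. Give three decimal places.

d ≈ 0.172

Need Φ(δ − 1.645) = 0.85, so δ = 1.645 + 1.036 = 2.681.
(Lower-tail contribution to power is negligible for δ > 0.)
δ = d·√n ⇒ d = δ/√n = 2.681/√242 = 0.1724.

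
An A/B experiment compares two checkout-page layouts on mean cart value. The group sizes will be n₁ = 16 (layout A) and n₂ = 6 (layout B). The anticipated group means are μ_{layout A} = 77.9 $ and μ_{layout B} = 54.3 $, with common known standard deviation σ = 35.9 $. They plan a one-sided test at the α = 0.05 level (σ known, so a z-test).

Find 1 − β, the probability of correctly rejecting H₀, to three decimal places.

Power ≈ 0.393

Standardized effect: d = |μ_{layout A} − μ_{layout B}| / σ = |77.9 − 54.3| / 35.9 = 0.6574
Noncentrality parameter: λ = d / √(1/n₁ + 1/n₂) = 0.6574 / √(1/16 + 1/6) = 1.3732
Critical value for a one-sided test at α = 0.05: z_α = 1.645.
Power = P(Z > 1.645 − λ) = Φ(-0.272) = 0.3930.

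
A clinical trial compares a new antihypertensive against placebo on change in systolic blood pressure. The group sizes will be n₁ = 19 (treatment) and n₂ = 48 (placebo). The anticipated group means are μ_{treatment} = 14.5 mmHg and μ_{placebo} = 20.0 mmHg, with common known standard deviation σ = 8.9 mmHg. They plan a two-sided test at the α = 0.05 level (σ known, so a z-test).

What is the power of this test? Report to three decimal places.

Power ≈ 0.626

Standardized effect: d = |μ_{treatment} − μ_{placebo}| / σ = |14.5 − 20.0| / 8.9 = 0.6180
Noncentrality parameter: δ = d / √(1/n₁ + 1/n₂) = 0.6180 / √(1/19 + 1/48) = 2.2800
Two-sided α = 0.05 → critical value z_{0.025} = 1.960.
Power = Φ(δ − 1.960) + Φ(−δ − 1.960) = Φ(0.320) + Φ(-4.240) = 0.6255 + 0.0000 = 0.6255.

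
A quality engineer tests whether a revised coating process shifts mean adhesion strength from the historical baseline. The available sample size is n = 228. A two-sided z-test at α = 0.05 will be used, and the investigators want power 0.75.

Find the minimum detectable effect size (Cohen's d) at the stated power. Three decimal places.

Need Φ(δ − 1.960) = 0.75, so δ = 1.960 + 0.674 = 2.634.
(The second rejection-region term Φ(−δ − z_{α/2}) is negligible and dropped.)
δ = d·√n ⇒ d = δ/√n = 2.634/√228 = 0.1745.

d ≈ 0.174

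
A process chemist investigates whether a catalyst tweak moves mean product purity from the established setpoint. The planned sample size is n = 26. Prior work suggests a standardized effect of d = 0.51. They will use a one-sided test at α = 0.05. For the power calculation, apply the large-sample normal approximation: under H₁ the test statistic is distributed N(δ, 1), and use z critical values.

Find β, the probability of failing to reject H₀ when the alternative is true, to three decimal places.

β ≈ 0.170

Noncentrality parameter: δ = d·√n = 0.51 × √26 = 2.6005
Critical value for a one-sided test at α = 0.05: z_α = 1.645.
Power = P(Z > 1.645 − δ) = Φ(0.956) = 0.8304.
Type II error: β = 1 − power = 1 − 0.8304 = 0.1696.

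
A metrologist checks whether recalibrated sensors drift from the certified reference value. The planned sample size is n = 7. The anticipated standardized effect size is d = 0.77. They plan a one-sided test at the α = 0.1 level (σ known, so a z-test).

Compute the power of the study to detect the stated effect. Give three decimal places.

Noncentrality parameter: δ = d·√n = 0.77 × √7 = 2.0372
Critical value for a one-sided test at α = 0.1: z_α = 1.282.
Power = P(Z > 1.282 − δ) = Φ(0.756) = 0.7751.

Power ≈ 0.775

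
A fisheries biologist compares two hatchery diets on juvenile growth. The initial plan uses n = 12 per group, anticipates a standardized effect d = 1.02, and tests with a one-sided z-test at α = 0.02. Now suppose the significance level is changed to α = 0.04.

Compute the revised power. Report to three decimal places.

Power ≈ 0.773

δ = d·√(n/2) = 1.02 × √(12/2) = 2.4985 (unchanged). New critical value: z_{0.04} = 1.751.
Revised power = P(Z > 1.751 − δ) = Φ(0.748) = 0.7727.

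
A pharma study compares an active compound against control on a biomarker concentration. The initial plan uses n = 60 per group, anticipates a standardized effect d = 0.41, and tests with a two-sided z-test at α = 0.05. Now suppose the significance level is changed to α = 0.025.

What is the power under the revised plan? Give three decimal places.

Power ≈ 0.502

δ = d·√(n/2) = 0.41 × √(60/2) = 2.2457 (unchanged). New critical value: z_{0.0125} = 2.241.
Revised power = Φ(δ − 2.241) + Φ(−δ − 2.241) = Φ(0.004) + Φ(-4.487) = 0.5017 + 0.0000 = 0.5017.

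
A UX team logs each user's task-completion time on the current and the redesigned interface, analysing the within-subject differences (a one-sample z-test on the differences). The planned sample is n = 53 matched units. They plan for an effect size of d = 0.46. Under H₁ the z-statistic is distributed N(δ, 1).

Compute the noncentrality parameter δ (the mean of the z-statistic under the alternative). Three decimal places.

δ = d·√n = 0.46 × √53 = 3.3489

δ ≈ 3.349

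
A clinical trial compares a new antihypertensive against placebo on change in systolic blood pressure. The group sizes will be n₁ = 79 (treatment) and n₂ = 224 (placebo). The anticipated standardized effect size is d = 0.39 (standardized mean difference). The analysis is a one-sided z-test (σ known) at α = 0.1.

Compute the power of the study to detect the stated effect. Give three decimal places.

Noncentrality parameter: δ = d / √(1/n₁ + 1/n₂) = 0.39 / √(1/79 + 1/224) = 2.9804
Critical value for a one-sided test at α = 0.1: z_α = 1.282.
Power = Φ(δ − 1.282) = Φ(1.699) = 0.9553.

Power ≈ 0.955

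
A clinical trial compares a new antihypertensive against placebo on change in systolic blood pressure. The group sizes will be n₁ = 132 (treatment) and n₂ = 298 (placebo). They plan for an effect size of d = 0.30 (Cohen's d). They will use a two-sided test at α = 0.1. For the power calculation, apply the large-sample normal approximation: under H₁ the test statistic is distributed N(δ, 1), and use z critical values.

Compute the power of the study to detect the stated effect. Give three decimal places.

Power ≈ 0.890

Noncentrality parameter: δ = d / √(1/n₁ + 1/n₂) = 0.30 / √(1/132 + 1/298) = 2.8693
Critical value for a two-sided test at α = 0.1: z_{α/2} = 1.645.
Power = Φ(δ − 1.645) + Φ(−δ − 1.645) = Φ(1.224) + Φ(-4.514) = 0.8896 + 0.0000 = 0.8896.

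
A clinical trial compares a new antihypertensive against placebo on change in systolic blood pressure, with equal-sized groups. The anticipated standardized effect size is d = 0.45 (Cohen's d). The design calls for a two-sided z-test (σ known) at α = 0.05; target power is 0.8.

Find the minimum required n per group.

n = 78 per group

For power 0.8 need Φ(δ − z_{0.025}) = 0.8, so δ = z_{0.025} + z_{0.20} = 1.960 + 0.842 = 2.802.
(The Φ(−δ − z_{α/2}) term is vanishingly small for δ > 0 and is dropped in the standard sample-size formula.)
δ = d·√(n/2) ⇒ n = 2(δ/d)² = 2 × (2.802 / 0.45)² = 77.52.
Rounding up, n = 78 per group.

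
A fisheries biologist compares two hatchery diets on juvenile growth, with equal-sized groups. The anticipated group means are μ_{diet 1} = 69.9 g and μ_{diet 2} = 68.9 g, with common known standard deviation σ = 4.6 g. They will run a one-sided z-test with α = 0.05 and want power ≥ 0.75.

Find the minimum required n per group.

Standardized effect: d = |μ_{diet 1} − μ_{diet 2}| / σ = |69.9 − 68.9| / 4.6 = 0.2174
Set Φ(δ − 1.645) = 0.75; then δ − 1.645 = Φ⁻¹(0.75) = 0.674, giving δ = 2.319.
δ = d·√(n/2) ⇒ n = 2(δ/d)² = 2 × (2.319 / 0.2174)² = 227.65.
Rounding up, n = 228 per group.

n = 228 per group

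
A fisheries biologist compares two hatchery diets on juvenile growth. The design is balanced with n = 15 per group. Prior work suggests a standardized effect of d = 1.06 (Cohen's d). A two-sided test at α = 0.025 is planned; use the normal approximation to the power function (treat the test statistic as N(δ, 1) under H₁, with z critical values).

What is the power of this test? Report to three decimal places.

Power ≈ 0.746

Noncentrality parameter: δ = d·√(n/2) = 1.06 × √(15/2) = 2.9029
Critical value for a two-sided test at α = 0.025: z_{α/2} = 2.241.
Power = Φ(δ − 2.241) + Φ(−δ − 2.241) = Φ(0.662) + Φ(-5.144) = 0.7459 + 0.0000 = 0.7459.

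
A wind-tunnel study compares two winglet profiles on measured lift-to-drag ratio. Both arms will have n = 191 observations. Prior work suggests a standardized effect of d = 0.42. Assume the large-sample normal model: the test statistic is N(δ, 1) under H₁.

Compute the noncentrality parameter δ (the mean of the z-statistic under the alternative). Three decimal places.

δ ≈ 4.104

δ = d·√(n/2) = 0.42 × √(191/2) = 4.1044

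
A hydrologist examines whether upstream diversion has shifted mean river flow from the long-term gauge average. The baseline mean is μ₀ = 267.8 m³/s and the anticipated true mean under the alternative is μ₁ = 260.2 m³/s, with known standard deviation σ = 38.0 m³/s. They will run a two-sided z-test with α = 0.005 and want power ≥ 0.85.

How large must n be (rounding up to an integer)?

Standardized effect: d = |μ₁ − μ₀| / σ = |260.2 − 267.8| / 38.0 = 0.2000
For power 0.85 need Φ(δ − z_{0.0025}) = 0.85, so δ = z_{0.0025} + z_{0.15} = 2.807 + 1.036 = 3.843.
(Ignoring the negligible lower-tail rejection probability gives the usual closed-form inversion.)
δ = d·√n ⇒ n = (δ/d)² = (3.843 / 0.2000)² = 369.31.
Rounding up, n = 370.

n = 370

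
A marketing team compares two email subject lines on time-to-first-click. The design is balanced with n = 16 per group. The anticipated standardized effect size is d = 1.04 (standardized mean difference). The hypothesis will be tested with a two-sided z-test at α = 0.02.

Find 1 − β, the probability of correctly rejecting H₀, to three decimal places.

Noncentrality parameter: δ = d·√(n/2) = 1.04 × √(16/2) = 2.9416
Critical value for a two-sided test at α = 0.02: z_{α/2} = 2.326.
Power = Φ(δ − 2.326) + Φ(−δ − 2.326) = Φ(0.615) + Φ(-5.268) = 0.7308 + 0.0000 = 0.7308.

Power ≈ 0.731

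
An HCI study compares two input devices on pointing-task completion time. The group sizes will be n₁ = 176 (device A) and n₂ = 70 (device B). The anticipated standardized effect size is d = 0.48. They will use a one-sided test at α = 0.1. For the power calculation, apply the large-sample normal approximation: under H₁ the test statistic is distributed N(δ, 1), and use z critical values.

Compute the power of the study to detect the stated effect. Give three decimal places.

Power ≈ 0.983

Noncentrality parameter: δ = d / √(1/n₁ + 1/n₂) = 0.48 / √(1/176 + 1/70) = 3.3969
Critical value for a one-sided test at α = 0.1: z_α = 1.282.
Power = Φ(δ − 1.282) = Φ(2.115) = 0.9828.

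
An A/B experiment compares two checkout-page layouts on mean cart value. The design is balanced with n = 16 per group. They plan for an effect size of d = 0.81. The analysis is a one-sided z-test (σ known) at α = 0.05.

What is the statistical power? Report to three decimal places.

Power ≈ 0.741

Noncentrality parameter: δ = d·√(n/2) = 0.81 × √(16/2) = 2.2910
One-sided α = 0.05 → critical value z_{0.05} = 1.645.
Power = Φ(δ − 1.645) = Φ(0.646) = 0.7409.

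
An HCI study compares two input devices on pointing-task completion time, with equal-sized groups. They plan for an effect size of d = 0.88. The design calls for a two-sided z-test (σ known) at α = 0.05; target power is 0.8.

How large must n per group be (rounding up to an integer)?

n = 21 per group

Set Φ(δ − 1.960) = 0.8; then δ − 1.960 = Φ⁻¹(0.8) = 0.842, giving δ = 2.802.
(Ignoring the negligible lower-tail rejection probability gives the usual closed-form inversion.)
δ = d·√(n/2) ⇒ n = 2(δ/d)² = 2 × (2.802 / 0.88)² = 20.27.
Rounding up, n = 21 per group.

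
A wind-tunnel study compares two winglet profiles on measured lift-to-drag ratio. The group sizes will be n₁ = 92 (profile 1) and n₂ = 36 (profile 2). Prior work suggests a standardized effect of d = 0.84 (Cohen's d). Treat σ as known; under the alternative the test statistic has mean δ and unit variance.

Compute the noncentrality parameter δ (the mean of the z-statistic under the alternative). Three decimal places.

The noncentrality parameter scales effect size by the design's sample-size factor: δ = d / √(1/n₁ + 1/n₂) = 0.84 / √(1/92 + 1/36) = 4.2729

δ ≈ 4.273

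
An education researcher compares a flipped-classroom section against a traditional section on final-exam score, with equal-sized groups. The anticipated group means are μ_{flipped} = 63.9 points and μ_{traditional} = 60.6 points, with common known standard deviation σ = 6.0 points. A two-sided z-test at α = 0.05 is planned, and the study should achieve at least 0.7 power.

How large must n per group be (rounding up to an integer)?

Standardized effect: d = |μ_{flipped} − μ_{traditional}| / σ = |63.9 − 60.6| / 6.0 = 0.5500
Set Φ(δ − 1.960) = 0.7; then δ − 1.960 = Φ⁻¹(0.7) = 0.524, giving δ = 2.484.
(The Φ(−δ − z_{α/2}) term is vanishingly small for δ > 0 and is dropped in the standard sample-size formula.)
δ = d·√(n/2) ⇒ n = 2(δ/d)² = 2 × (2.484 / 0.5500)² = 40.81.
Round up to the next whole unit.

n = 41 per group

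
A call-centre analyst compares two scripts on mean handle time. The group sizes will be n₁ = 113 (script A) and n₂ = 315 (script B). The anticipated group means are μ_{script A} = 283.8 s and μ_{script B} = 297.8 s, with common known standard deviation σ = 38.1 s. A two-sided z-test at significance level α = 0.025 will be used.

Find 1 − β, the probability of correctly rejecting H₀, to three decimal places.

Power ≈ 0.866

Standardized effect: d = |μ_{script A} − μ_{script B}| / σ = |283.8 − 297.8| / 38.1 = 0.3675
Noncentrality parameter: δ = d / √(1/n₁ + 1/n₂) = 0.3675 / √(1/113 + 1/315) = 3.3510
Critical value for a two-sided test at α = 0.025: z_{α/2} = 2.241.
Power = Φ(δ − 2.241) + Φ(−δ − 2.241) = Φ(1.110) + Φ(-5.592) = 0.8664 + 0.0000 = 0.8664.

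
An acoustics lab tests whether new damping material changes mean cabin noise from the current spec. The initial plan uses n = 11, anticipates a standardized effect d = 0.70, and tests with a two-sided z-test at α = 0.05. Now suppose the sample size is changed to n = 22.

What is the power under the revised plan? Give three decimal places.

With n = 22: δ = d·√n = 0.70 × √22 = 3.2833. Critical value z_{0.025} = 1.960.
Revised power = Φ(δ − 1.960) + Φ(−δ − 1.960) = Φ(1.323) + Φ(-5.243) = 0.9071 + 0.0000 = 0.9071.

Power ≈ 0.907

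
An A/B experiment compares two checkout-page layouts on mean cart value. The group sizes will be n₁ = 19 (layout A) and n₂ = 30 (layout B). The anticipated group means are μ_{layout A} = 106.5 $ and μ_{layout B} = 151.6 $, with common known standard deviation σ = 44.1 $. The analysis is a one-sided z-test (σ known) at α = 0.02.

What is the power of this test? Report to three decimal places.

Standardized effect: d = |μ_{layout A} − μ_{layout B}| / σ = |106.5 − 151.6| / 44.1 = 1.0227
Noncentrality parameter: δ = d / √(1/n₁ + 1/n₂) = 1.0227 / √(1/19 + 1/30) = 3.4880
Critical value for a one-sided test at α = 0.02: z_α = 2.054.
Power = Φ(δ − 2.054) = Φ(1.434) = 0.9243.

Power ≈ 0.924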